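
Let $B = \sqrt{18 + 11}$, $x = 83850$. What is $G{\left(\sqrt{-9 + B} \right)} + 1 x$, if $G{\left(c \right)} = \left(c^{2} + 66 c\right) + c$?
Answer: $83841 + \sqrt{29} + 67 \sqrt{-9 + \sqrt{29}} \approx 83846.0 + 127.39 i$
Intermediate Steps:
$B = \sqrt{29} \approx 5.3852$
$G{\left(c \right)} = c^{2} + 67 c$
$G{\left(\sqrt{-9 + B} \right)} + 1 x = \sqrt{-9 + \sqrt{29}} \left(67 + \sqrt{-9 + \sqrt{29}}\right) + 1 \cdot 83850 = \sqrt{-9 + \sqrt{29}} \left(67 + \sqrt{-9 + \sqrt{29}}\right) + 83850 = 83850 + \sqrt{-9 + \sqrt{29}} \left(67 + \sqrt{-9 + \sqrt{29}}\right)$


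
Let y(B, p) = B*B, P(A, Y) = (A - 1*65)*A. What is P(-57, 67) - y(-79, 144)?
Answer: 713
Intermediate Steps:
P(A, Y) = A*(-65 + A) (P(A, Y) = (A - 65)*A = (-65 + A)*A = A*(-65 + A))
y(B, p) = B**2
P(-57, 67) - y(-79, 144) = -57*(-65 - 57) - 1*(-79)**2 = -57*(-122) - 1*6241 = 6954 - 6241 = 713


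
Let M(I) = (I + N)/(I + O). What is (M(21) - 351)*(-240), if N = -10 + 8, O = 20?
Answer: 3449280/41 ≈ 84129.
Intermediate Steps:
N = -2
M(I) = (-2 + I)/(20 + I) (M(I) = (I - 2)/(I + 20) = (-2 + I)/(20 + I))
(M(21) - 351)*(-240) = ((-2 + 21)/(20 + 21) - 351)*(-240) = (19/41 - 351)*(-240) = -14372/41*(-240) = 3449280/41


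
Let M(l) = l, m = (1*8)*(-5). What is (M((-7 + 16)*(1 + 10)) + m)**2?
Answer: 3481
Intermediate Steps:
m = -40 (m = 8*(-5) = -40)
(M((-7 + 16)*(1 + 10)) + m)**2 = ((-7 + 16)*(1 + 10) - 40)**2 = (9*11 - 40)**2 = (99 - 40)**2 = 59**2 = 3481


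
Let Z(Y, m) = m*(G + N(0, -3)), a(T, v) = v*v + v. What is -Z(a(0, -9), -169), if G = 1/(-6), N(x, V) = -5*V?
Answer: 15041/6 ≈ 2506.8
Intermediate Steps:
a(T, v) = v + v² (a(T, v) = v² + v = v + v²)
G = -⅙ ≈ -0.16667
Z(Y, m) = 89*m/6 (Z(Y, m) = m*(-⅙ - 5*(-3)) = m*(-⅙ + 15) = m*(89/6) = 89*m/6)
-Z(a(0, -9), -169) = -89*(-169)/6 = -1*(-15041/6) = 15041/6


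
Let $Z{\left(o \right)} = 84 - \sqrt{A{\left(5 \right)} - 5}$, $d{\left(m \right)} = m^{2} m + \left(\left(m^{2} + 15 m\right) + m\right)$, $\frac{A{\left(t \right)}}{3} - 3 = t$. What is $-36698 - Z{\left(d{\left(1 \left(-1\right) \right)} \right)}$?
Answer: $-36782 + \sqrt{19} \approx -36778.0$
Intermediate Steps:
$A{\left(t \right)} = 9 + 3 t$
$d{\left(m \right)} = m^{2} + m^{3} + 16 m$ ($d{\left(m \right)} = m^{3} + \left(m^{2} + 16 m\right) = m^{2} + m^{3} + 16 m$)
$Z{\left(o \right)} = 84 - \sqrt{19}$ ($Z{\left(o \right)} = 84 - \sqrt{\left(9 + 3 \cdot 5\right) - 5} = 84 - \sqrt{\left(9 + 15\right) - 5} = 84 - \sqrt{24 - 5} = 84 - \sqrt{19}$)
$-36698 - Z{\left(d{\left(1 \left(-1\right) \right)} \right)} = -36698 - \left(84 - \sqrt{19}\right) = -36782 + \sqrt{19}$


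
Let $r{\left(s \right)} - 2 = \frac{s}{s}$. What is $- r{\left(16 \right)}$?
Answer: $-3$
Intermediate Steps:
$r{\left(s \right)} = 3$ ($r{\left(s \right)} = 2 + \frac{s}{s} = 2 + 1 = 3$)
$- r{\left(16 \right)} = \left(-1\right) 3 = -3$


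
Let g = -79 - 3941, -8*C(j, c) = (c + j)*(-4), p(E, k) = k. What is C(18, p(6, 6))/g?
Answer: -1/335 ≈ -0.0029851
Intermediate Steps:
C(j, c) = c/2 + j/2 (C(j, c) = -(c + j)*(-4)/8 = -(-4*c - 4*j)/8 = c/2 + j/2)
g = -4020
C(18, p(6, 6))/g = ((½)*6 + (½)*18)/(-4020) = (3 + 9)*(-1/4020) = 12*(-1/4020) = -1/335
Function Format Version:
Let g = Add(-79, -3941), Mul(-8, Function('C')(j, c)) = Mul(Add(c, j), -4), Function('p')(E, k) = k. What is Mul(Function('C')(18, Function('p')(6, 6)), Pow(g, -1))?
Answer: Rational(-1, 335) ≈ -0.0029851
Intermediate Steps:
Function('C')(j, c) = Add(Mul(Rational(1, 2), c), Mul(Rational(1, 2), j)) (Function('C')(j, c) = Mul(Rational(-1, 8), Mul(Add(c, j), -4)) = Mul(Rational(-1, 8), Add(Mul(-4, c), Mul(-4, j))) = Add(Mul(Rational(1, 2), c), Mul(Rational(1, 2), j)))
g = -4020
Mul(Function('C')(18, Function('p')(6, 6)), Pow(g, -1)) = Mul(Add(Mul(Rational(1, 2), 6), Mul(Rational(1, 2), 18)), Pow(-4020, -1)) = Mul(Add(3, 9), Rational(-1, 4020)) = Mul(12, Rational(-1, 4020)) = Rational(-1, 335)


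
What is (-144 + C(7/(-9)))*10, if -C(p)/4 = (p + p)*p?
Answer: -120560/81 ≈ -1488.4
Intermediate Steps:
C(p) = -8*p**2 (C(p) = -4*(p + p)*p = -4*2*p*p = -8*p**2)
(-144 + C(7/(-9)))*10 = (-144 - 8*(7/(-9))**2)*10 = (-144 - 8*(7*(-1/9))**2)*10 = (-144 - 8*(-7/9)**2)*10 = (-144 - 8*49/81)*10 = (-144 - 392/81)*10 = -12056/81*10 = -120560/81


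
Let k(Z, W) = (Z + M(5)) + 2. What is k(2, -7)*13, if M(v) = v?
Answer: 117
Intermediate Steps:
k(Z, W) = 7 + Z (k(Z, W) = (Z + 5) + 2 = (5 + Z) + 2 = 7 + Z)
k(2, -7)*13 = (7 + 2)*13 = 9*13 = 117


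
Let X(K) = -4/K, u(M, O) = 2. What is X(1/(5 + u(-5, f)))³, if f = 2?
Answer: -21952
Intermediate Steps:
X(1/(5 + u(-5, f)))³ = (-4/(1/(5 + 2)))³ = (-4/(1/7))³ = (-4/⅐)³ = (-4*7)³ = (-28)³ = -21952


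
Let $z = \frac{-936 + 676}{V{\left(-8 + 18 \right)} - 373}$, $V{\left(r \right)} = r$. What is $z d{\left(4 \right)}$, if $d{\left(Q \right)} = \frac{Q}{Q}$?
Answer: $\frac{260}{363} \approx 0.71625$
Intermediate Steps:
$d{\left(Q \right)} = 1$
$z = \frac{260}{363}$ ($z = \frac{-936 + 676}{\left(-8 + 18\right) - 373} = - \frac{260}{10 - 373} = - \frac{260}{-363} = \left(-260\right) \left(- \frac{1}{363}\right) = \frac{260}{363} \approx 0.71625$)
$z d{\left(4 \right)} = \frac{260}{363} \cdot 1 = \frac{260}{363}$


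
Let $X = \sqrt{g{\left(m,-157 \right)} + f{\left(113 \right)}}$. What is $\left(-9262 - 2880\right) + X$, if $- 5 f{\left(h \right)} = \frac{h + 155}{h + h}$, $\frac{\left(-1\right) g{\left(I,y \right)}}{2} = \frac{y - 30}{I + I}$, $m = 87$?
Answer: $-12142 + \frac{\sqrt{4620422535}}{49155} \approx -12141.0$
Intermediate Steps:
$g{\left(I,y \right)} = - \frac{-30 + y}{I}$ ($g{\left(I,y \right)} = - 2 \frac{y - 30}{I + I} = - 2 \frac{-30 + y}{2 I} = - \frac{-30 + y}{I}$)
$f{\left(h \right)} = - \frac{155 + h}{10 h}$ ($f{\left(h \right)} = - \frac{\left(h + 155\right) \frac{1}{h + h}}{5} = - \frac{\left(155 + h\right) \frac{1}{2 h}}{5} = - \frac{\frac{1}{2} \frac{1}{h} \left(155 + h\right)}{5} = - \frac{155 + h}{10 h}$)
$X = \frac{\sqrt{4620422535}}{49155}$ ($X = \sqrt{\frac{30 - -157}{87} + \frac{-155 - 113}{10 \cdot 113}} = \sqrt{\frac{30 + 157}{87} + \frac{1}{10} \cdot \frac{1}{113} \left(-155 - 113\right)} = \sqrt{\frac{1}{87} \cdot 187 + \frac{1}{10} \cdot \frac{1}{113} \left(-268\right)} = \sqrt{\frac{187}{87} - \frac{134}{565}} = \sqrt{\frac{93997}{49155}} = \frac{\sqrt{4620422535}}{49155} \approx 1.3828$)
$\left(-9262 - 2880\right) + X = \left(-9262 - 2880\right) + \frac{\sqrt{4620422535}}{49155} = -12142 + \frac{\sqrt{4620422535}}{49155}$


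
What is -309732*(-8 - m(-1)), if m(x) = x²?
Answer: 2787588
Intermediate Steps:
-309732*(-8 - m(-1)) = -309732*(-8 - 1*(-1)²) = -309732*(-8 - 1*1) = -309732*(-8 - 1) = -309732*(-9) = 2787588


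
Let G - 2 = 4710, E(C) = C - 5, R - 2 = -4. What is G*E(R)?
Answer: -32984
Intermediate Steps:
R = -2 (R = 2 - 4 = -2)
E(C) = -5 + C
G = 4712 (G = 2 + 4710 = 4712)
G*E(R) = 4712*(-5 - 2) = 4712*(-7) = -32984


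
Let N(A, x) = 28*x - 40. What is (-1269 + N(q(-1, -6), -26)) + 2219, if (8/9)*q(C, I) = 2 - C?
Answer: 182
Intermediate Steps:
q(C, I) = 9/4 - 9*C/8 (q(C, I) = 9*(2 - C)/8 = 9/4 - 9*C/8)
N(A, x) = -40 + 28*x
(-1269 + N(q(-1, -6), -26)) + 2219 = (-1269 + (-40 + 28*(-26))) + 2219 = (-1269 + (-40 - 728)) + 2219 = (-1269 - 768) + 2219 = -2037 + 2219 = 182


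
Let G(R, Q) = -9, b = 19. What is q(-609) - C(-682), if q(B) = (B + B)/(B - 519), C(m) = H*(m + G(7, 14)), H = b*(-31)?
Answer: -76515609/188 ≈ -4.0700e+5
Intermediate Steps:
H = -589 (H = 19*(-31) = -589)
C(m) = 5301 - 589*m (C(m) = -589*(m - 9) = -589*(-9 + m) = 5301 - 589*m)
q(B) = 2*B/(-519 + B) (q(B) = (2*B)/(-519 + B) = 2*B/(-519 + B))
q(-609) - C(-682) = 2*(-609)/(-519 - 609) - (5301 - 589*(-682)) = 2*(-609)/(-1128) - (5301 + 401698) = 2*(-609)*(-1/1128) - 1*406999 = 203/188 - 406999 = -76515609/188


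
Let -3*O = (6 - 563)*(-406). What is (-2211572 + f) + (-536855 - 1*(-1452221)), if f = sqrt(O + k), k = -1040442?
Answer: -1296206 + 2*I*sqrt(2510601)/3 ≈ -1.2962e+6 + 1056.3*I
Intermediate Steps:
O = -226142/3 (O = -(6 - 563)*(-406)/3 = -(-557)*(-406)/3 = -1/3*226142 = -226142/3 ≈ -75381.)
f = 2*I*sqrt(2510601)/3 (f = sqrt(-226142/3 - 1040442) = sqrt(-3347468/3) = 2*I*sqrt(2510601)/3 ≈ 1056.3*I)
(-2211572 + f) + (-536855 - 1*(-1452221)) = (-2211572 + 2*I*sqrt(2510601)/3) + (-536855 - 1*(-1452221)) = (-2211572 + 2*I*sqrt(2510601)/3) + (-536855 + 1452221) = (-2211572 + 2*I*sqrt(2510601)/3) + 915366 = -1296206 + 2*I*sqrt(2510601)/3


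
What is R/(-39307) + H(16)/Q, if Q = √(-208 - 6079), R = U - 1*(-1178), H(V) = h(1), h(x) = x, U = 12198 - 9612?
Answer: -3764/39307 - I*√6287/6287 ≈ -0.095759 - 0.012612*I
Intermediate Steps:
U = 2586
H(V) = 1
R = 3764 (R = 2586 - 1*(-1178) = 2586 + 1178 = 3764)
Q = I*√6287 (Q = √(-6287) = I*√6287 ≈ 79.291*I)
R/(-39307) + H(16)/Q = 3764/(-39307) + 1/(I*√6287) = 3764*(-1/39307) + 1*(-I*√6287/6287) = -3764/39307 - I*√6287/6287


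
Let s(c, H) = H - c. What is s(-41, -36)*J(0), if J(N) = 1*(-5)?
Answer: -25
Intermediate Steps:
J(N) = -5
s(-41, -36)*J(0) = (-36 - 1*(-41))*(-5) = (-36 + 41)*(-5) = 5*(-5) = -25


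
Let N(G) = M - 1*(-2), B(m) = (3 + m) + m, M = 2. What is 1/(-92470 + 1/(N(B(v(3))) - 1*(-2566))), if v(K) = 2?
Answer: -2570/237647899 ≈ -1.0814e-5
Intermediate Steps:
B(m) = 3 + 2*m
N(G) = 4 (N(G) = 2 - 1*(-2) = 2 + 2 = 4)
1/(-92470 + 1/(N(B(v(3))) - 1*(-2566))) = 1/(-92470 + 1/(4 - 1*(-2566))) = 1/(-92470 + 1/(4 + 2566)) = 1/(-92470 + 1/2570) = 1/(-237647899/2570) = -2570/237647899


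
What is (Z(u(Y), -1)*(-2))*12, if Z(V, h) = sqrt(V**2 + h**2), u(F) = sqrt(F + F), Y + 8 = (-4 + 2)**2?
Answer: -24*I*sqrt(7) ≈ -63.498*I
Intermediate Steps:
Y = -4 (Y = -8 + (-4 + 2)**2 = -8 + (-2)**2 = -8 + 4 = -4)
u(F) = sqrt(2)*sqrt(F) (u(F) = sqrt(2*F) = sqrt(2)*sqrt(F))
(Z(u(Y), -1)*(-2))*12 = (sqrt((sqrt(2)*sqrt(-4))**2 + (-1)**2)*(-2))*12 = (sqrt((sqrt(2)*(2*I))**2 + 1)*(-2))*12 = (sqrt((2*I*sqrt(2))**2 + 1)*(-2))*12 = (sqrt(-8 + 1)*(-2))*12 = (sqrt(-7)*(-2))*12 = ((I*sqrt(7))*(-2))*12 = -2*I*sqrt(7)*12 = -24*I*sqrt(7)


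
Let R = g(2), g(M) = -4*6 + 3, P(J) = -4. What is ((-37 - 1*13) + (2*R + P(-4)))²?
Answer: 9216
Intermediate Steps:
g(M) = -21 (g(M) = -24 + 3 = -21)
R = -21
((-37 - 1*13) + (2*R + P(-4)))² = ((-37 - 1*13) + (2*(-21) - 4))² = ((-37 - 13) + (-42 - 4))² = (-50 - 46)² = (-96)² = 9216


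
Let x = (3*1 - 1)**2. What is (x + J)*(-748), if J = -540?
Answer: 400928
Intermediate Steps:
x = 4 (x = (3 - 1)**2 = 2**2 = 4)
(x + J)*(-748) = (4 - 540)*(-748) = -536*(-748) = 400928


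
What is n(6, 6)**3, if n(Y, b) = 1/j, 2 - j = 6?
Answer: -1/64 ≈ -0.015625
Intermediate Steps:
j = -4 (j = 2 - 1*6 = 2 - 6 = -4)
n(Y, b) = -1/4 (n(Y, b) = 1/(-4) = -1/4)
n(6, 6)**3 = (-1/4)**3 = -1/64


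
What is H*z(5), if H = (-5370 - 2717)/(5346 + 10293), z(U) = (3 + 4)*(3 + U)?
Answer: -452872/15639 ≈ -28.958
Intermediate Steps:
z(U) = 21 + 7*U (z(U) = 7*(3 + U) = 21 + 7*U)
H = -8087/15639 ≈ -0.51711
H*z(5) = -8087*(21 + 7*5)/15639 = -8087*(21 + 35)/15639 = -8087/15639*56 = -452872/15639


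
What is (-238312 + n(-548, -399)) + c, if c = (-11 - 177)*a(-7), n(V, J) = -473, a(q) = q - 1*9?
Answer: -235777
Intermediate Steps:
a(q) = -9 + q (a(q) = q - 9 = -9 + q)
c = 3008 (c = (-11 - 177)*(-9 - 7) = -188*(-16) = 3008)
(-238312 + n(-548, -399)) + c = (-238312 - 473) + 3008 = -238785 + 3008 = -235777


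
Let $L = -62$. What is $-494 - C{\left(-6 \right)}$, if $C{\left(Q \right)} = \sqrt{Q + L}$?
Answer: $-494 - 2 i \sqrt{17} \approx -494.0 - 8.2462 i$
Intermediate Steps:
$C{\left(Q \right)} = \sqrt{-62 + Q}$ ($C{\left(Q \right)} = \sqrt{Q - 62} = \sqrt{-62 + Q}$)
$-494 - C{\left(-6 \right)} = -494 - \sqrt{-62 - 6} = -494 - \sqrt{-68} = -494 - 2 i \sqrt{17}$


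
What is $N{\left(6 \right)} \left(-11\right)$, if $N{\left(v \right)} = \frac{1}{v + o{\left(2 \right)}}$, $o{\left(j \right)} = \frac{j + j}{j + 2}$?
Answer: $- \frac{11}{7} \approx -1.5714$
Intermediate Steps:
$o{\left(j \right)} = \frac{2 j}{2 + j}$
$N{\left(v \right)} = \frac{1}{1 + v}$ ($N{\left(v \right)} = \frac{1}{v + 2 \cdot 2 \frac{1}{2 + 2}} = \frac{1}{v + 2 \cdot 2 \cdot \frac{1}{4}} = \frac{1}{v + 1} = \frac{1}{1 + v}$)
$N{\left(6 \right)} \left(-11\right) = \frac{1}{1 + 6} \left(-11\right) = \frac{1}{7} \left(-11\right) = - \frac{11}{7}$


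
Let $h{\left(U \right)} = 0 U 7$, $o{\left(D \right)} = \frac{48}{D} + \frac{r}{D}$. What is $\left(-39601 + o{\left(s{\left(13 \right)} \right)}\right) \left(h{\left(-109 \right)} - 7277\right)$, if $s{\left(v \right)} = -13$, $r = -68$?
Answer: $\frac{3746148661}{13} \approx 2.8817 \cdot 10^{8}$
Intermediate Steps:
$o{\left(D \right)} = - \frac{20}{D}$ ($o{\left(D \right)} = \frac{48}{D} - \frac{68}{D} = - \frac{20}{D}$)
$h{\left(U \right)} = 0$ ($h{\left(U \right)} = 0 \cdot 7 = 0$)
$\left(-39601 + o{\left(s{\left(13 \right)} \right)}\right) \left(h{\left(-109 \right)} - 7277\right) = \left(-39601 - \frac{20}{-13}\right) \left(0 - 7277\right) = \left(-39601 - - \frac{20}{13}\right) \left(-7277\right) = \left(-39601 + \frac{20}{13}\right) \left(-7277\right) = \left(- \frac{514793}{13}\right) \left(-7277\right) = \frac{3746148661}{13}$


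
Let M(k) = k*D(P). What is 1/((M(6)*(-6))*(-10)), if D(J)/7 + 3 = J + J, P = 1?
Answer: -1/2520 ≈ -0.00039683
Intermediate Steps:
D(J) = -21 + 14*J (D(J) = -21 + 7*(J + J) = -21 + 7*(2*J) = -21 + 14*J)
M(k) = -7*k (M(k) = k*(-21 + 14*1) = k*(-21 + 14) = k*(-7) = -7*k)
1/((M(6)*(-6))*(-10)) = 1/((-7*6*(-6))*(-10)) = 1/(-42*(-6)*(-10)) = 1/(252*(-10)) = 1/(-2520) = -1/2520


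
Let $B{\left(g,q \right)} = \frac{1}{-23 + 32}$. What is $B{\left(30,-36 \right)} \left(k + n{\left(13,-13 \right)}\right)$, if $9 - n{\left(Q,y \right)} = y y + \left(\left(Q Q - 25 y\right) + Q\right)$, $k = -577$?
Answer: $- \frac{1244}{9} \approx -138.22$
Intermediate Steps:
$n{\left(Q,y \right)} = 9 - Q - Q^{2} - y^{2} + 25 y$ ($n{\left(Q,y \right)} = 9 - \left(y y + \left(\left(Q Q - 25 y\right) + Q\right)\right) = 9 - \left(y^{2} + \left(\left(Q^{2} - 25 y\right) + Q\right)\right) = 9 - \left(y^{2} + \left(Q + Q^{2} - 25 y\right)\right) = 9 - \left(Q + Q^{2} + y^{2} - 25 y\right) = 9 - Q - Q^{2} - y^{2} + 25 y$)
$B{\left(g,q \right)} = \frac{1}{9}$
$B{\left(30,-36 \right)} \left(k + n{\left(13,-13 \right)}\right) = \frac{-577 - 667}{9} = \frac{1}{9} \left(-1244\right) = - \frac{1244}{9}$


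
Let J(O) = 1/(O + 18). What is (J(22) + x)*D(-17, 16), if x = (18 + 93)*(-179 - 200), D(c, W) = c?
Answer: 28606903/40 ≈ 7.1517e+5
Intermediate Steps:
J(O) = 1/(18 + O)
x = -42069 (x = 111*(-379) = -42069)
(J(22) + x)*D(-17, 16) = (1/(18 + 22) - 42069)*(-17) = (1/40 - 42069)*(-17) = -1682759/40*(-17) = 28606903/40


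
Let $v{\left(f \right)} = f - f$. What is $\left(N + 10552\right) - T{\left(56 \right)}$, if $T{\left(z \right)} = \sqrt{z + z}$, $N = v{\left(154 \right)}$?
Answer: $10552 - 4 \sqrt{7} \approx 10541.0$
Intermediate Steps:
$v{\left(f \right)} = 0$
$N = 0$
$T{\left(z \right)} = \sqrt{2} \sqrt{z}$ ($T{\left(z \right)} = \sqrt{2 z} = \sqrt{2} \sqrt{z}$)
$\left(N + 10552\right) - T{\left(56 \right)} = \left(0 + 10552\right) - \sqrt{2} \sqrt{56} = 10552 - \sqrt{2} \cdot 2 \sqrt{14} = 10552 - 4 \sqrt{7}$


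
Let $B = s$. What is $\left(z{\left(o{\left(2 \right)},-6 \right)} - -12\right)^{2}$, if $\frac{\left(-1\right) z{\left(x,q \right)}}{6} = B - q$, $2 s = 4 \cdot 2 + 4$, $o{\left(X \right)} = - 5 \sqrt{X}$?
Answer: $3600$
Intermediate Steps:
$s = 6$ ($s = \frac{4 \cdot 2 + 4}{2} = \frac{8 + 4}{2} = \frac{1}{2} \cdot 12 = 6$)
$B = 6$
$z{\left(x,q \right)} = -36 + 6 q$ ($z{\left(x,q \right)} = - 6 \left(6 - q\right) = -36 + 6 q$)
$\left(z{\left(o{\left(2 \right)},-6 \right)} - -12\right)^{2} = \left(\left(-36 + 6 \left(-6\right)\right) - -12\right)^{2} = \left(\left(-36 - 36\right) + \left(-1 + 13\right)\right)^{2} = \left(-72 + 12\right)^{2} = \left(-60\right)^{2} = 3600$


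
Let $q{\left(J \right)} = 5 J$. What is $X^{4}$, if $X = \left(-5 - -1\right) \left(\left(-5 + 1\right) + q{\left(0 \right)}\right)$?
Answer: $65536$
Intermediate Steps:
$X = 16$ ($X = \left(-5 - -1\right) \left(\left(-5 + 1\right) + 5 \cdot 0\right) = \left(-5 + 1\right) \left(-4 + 0\right) = \left(-4\right) \left(-4\right) = 16$)
$X^{4} = 16^{4} = 65536$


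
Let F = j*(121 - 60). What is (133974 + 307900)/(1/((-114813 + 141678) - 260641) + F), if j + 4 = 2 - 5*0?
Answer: -103299536224/28520673 ≈ -3621.9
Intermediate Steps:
j = -2 (j = -4 + (2 - 5*0) = -4 + (2 + 0) = -4 + 2 = -2)
F = -122 (F = -2*(121 - 60) = -2*61 = -122)
(133974 + 307900)/(1/((-114813 + 141678) - 260641) + F) = (133974 + 307900)/(1/((-114813 + 141678) - 260641) - 122) = 441874/(1/(26865 - 260641) - 122) = 441874/(1/(-233776) - 122) = 441874/(-1/233776 - 122) = 441874/(-28520673/233776) = 441874*(-233776/28520673) = -103299536224/28520673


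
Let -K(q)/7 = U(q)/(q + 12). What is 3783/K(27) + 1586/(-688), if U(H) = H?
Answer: -5655845/7224 ≈ -782.92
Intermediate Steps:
K(q) = -7*q/(12 + q) (K(q) = -7*q/(q + 12) = -7*q/(12 + q))
3783/K(27) + 1586/(-688) = 3783/((-7*27/(12 + 27))) + 1586/(-688) = 3783/((-7*27/39)) + 1586*(-1/688) = 3783/((-7*27*1/39)) - 793/344 = 3783/(-63/13) - 793/344 = 3783*(-13/63) - 793/344 = -16393/21 - 793/344 = -5655845/7224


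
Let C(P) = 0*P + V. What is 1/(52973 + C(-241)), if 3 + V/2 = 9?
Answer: 1/52985 ≈ 1.8873e-5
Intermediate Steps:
V = 12 (V = -6 + 2*9 = -6 + 18 = 12)
C(P) = 12 (C(P) = 0*P + 12 = 0 + 12 = 12)
1/(52973 + C(-241)) = 1/(52973 + 12) = 1/52985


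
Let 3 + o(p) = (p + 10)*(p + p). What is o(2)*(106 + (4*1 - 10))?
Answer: 4500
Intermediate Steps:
o(p) = -3 + 2*p*(10 + p) (o(p) = -3 + (p + 10)*(p + p) = -3 + (10 + p)*(2*p) = -3 + 2*p*(10 + p))
o(2)*(106 + (4*1 - 10)) = (-3 + 2*2**2 + 20*2)*(106 + (4*1 - 10)) = (-3 + 2*4 + 40)*(106 + (4 - 10)) = (-3 + 8 + 40)*(106 - 6) = 45*100 = 4500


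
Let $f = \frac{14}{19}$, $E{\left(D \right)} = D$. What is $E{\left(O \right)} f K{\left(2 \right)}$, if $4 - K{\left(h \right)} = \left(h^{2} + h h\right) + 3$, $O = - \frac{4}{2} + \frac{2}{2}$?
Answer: $\frac{98}{19} \approx 5.1579$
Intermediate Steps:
$O = -1$ ($O = \left(-4\right) \frac{1}{2} + 2 \cdot \frac{1}{2} = -2 + 1 = -1$)
$f = \frac{14}{19}$ ($f = 14 \cdot \frac{1}{19} = \frac{14}{19} \approx 0.73684$)
$K{\left(h \right)} = 1 - 2 h^{2}$ ($K{\left(h \right)} = 4 - \left(\left(h^{2} + h h\right) + 3\right) = 4 - \left(\left(h^{2} + h^{2}\right) + 3\right) = 4 - \left(2 h^{2} + 3\right) = 4 - \left(3 + 2 h^{2}\right) = 1 - 2 h^{2}$)
$E{\left(O \right)} f K{\left(2 \right)} = \left(-1\right) \frac{14}{19} \left(1 - 2 \cdot 2^{2}\right) = - \frac{14 \left(1 - 8\right)}{19} = \left(- \frac{14}{19}\right) \left(-7\right) = \frac{98}{19}$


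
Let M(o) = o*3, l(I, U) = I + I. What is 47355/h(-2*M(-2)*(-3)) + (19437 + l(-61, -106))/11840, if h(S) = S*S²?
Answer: 44333/71928 ≈ 0.61635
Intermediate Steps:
l(I, U) = 2*I
M(o) = 3*o
h(S) = S³
47355/h(-2*M(-2)*(-3)) + (19437 + l(-61, -106))/11840 = 47355/((-6*(-2)*(-3))³) + (19437 + 2*(-61))/11840 = 47355/((-2*(-6)*(-3))³) + (19437 - 122)*(1/11840) = 47355/((12*(-3))³) + 19315*(1/11840) = 47355/((-36)³) + 3863/2368 = 47355/(-46656) + 3863/2368 = 47355*(-1/46656) + 3863/2368 = -15785/15552 + 3863/2368 = 44333/71928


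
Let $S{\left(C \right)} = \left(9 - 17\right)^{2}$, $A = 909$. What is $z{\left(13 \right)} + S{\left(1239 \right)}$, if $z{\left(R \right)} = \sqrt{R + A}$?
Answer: $64 + \sqrt{922} \approx 94.365$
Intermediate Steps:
$S{\left(C \right)} = 64$ ($S{\left(C \right)} = \left(-8\right)^{2} = 64$)
$z{\left(R \right)} = \sqrt{909 + R}$ ($z{\left(R \right)} = \sqrt{R + 909} = \sqrt{909 + R}$)
$z{\left(13 \right)} + S{\left(1239 \right)} = \sqrt{909 + 13} + 64 = \sqrt{922} + 64 = 64 + \sqrt{922}$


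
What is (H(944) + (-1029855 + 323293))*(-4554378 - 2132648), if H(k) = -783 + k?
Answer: 4723721853426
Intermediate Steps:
(H(944) + (-1029855 + 323293))*(-4554378 - 2132648) = ((-783 + 944) + (-1029855 + 323293))*(-4554378 - 2132648) = (161 - 706562)*(-6687026) = -706401*(-6687026) = 4723721853426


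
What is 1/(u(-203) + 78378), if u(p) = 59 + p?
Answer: 1/78234 ≈ 1.2782e-5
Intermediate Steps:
1/(u(-203) + 78378) = 1/((59 - 203) + 78378) = 1/(-144 + 78378) = 1/78234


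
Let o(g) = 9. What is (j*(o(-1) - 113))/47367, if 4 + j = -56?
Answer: 2080/15789 ≈ 0.13174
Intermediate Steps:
j = -60 (j = -4 - 56 = -60)
(j*(o(-1) - 113))/47367 = -60*(9 - 113)/47367 = -60*(-104)*(1/47367) = 6240*(1/47367) = 2080/15789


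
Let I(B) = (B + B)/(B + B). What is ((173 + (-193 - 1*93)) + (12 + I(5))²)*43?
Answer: 2408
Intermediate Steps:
I(B) = 1 (I(B) = (2*B)/((2*B)) = (2*B)*(1/(2*B)) = 1)
((173 + (-193 - 1*93)) + (12 + I(5))²)*43 = ((173 + (-193 - 1*93)) + (12 + 1)²)*43 = ((173 + (-193 - 93)) + 13²)*43 = ((173 - 286) + 169)*43 = (-113 + 169)*43 = 56*43 = 2408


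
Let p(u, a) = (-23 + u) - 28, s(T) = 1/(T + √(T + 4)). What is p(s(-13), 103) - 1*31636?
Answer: -5640299/178 - 3*I/178 ≈ -31687.0 - 0.016854*I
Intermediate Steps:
s(T) = 1/(T + √(4 + T))
p(u, a) = -51 + u
p(s(-13), 103) - 1*31636 = (-51 + 1/(-13 + √(4 - 13))) - 1*31636 = (-51 + 1/(-13 + √(-9))) - 31636 = (-51 + 1/(-13 + 3*I)) - 31636 = (-51 + (-13 - 3*I)/178) - 31636 = -31687 + (-13 - 3*I)/178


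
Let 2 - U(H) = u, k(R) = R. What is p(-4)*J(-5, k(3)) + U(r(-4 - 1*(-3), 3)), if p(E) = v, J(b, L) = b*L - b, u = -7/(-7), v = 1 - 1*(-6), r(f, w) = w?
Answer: -69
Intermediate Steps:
v = 7 (v = 1 + 6 = 7)
u = 1 (u = -7*(-⅐) = 1)
J(b, L) = -b + L*b (J(b, L) = L*b - b = -b + L*b)
p(E) = 7
U(H) = 1 (U(H) = 2 - 1*1 = 2 - 1 = 1)
p(-4)*J(-5, k(3)) + U(r(-4 - 1*(-3), 3)) = 7*(-5*(-1 + 3)) + 1 = 7*(-5*2) + 1 = 7*(-10) + 1 = -70 + 1 = -69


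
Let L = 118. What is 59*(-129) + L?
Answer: -7493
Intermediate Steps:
59*(-129) + L = 59*(-129) + 118 = -7611 + 118 = -7493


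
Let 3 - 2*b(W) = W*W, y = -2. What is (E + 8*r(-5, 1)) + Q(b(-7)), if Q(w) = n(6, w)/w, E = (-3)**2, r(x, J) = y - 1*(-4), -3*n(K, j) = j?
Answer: 74/3 ≈ 24.667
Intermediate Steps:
n(K, j) = -j/3
r(x, J) = 2 (r(x, J) = -2 - 1*(-4) = -2 + 4 = 2)
E = 9
b(W) = 3/2 - W**2/2 (b(W) = 3/2 - W*W/2 = 3/2 - W**2/2)
Q(w) = -1/3 (Q(w) = (-w/3)/w = -1/3)
(E + 8*r(-5, 1)) + Q(b(-7)) = (9 + 8*2) - 1/3 = (9 + 16) - 1/3 = 25 - 1/3 = 74/3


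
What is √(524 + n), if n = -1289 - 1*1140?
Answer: I*√1905 ≈ 43.646*I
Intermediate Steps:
n = -2429 (n = -1289 - 1140 = -2429)
√(524 + n) = √(524 - 2429) = √(-1905) = I*√1905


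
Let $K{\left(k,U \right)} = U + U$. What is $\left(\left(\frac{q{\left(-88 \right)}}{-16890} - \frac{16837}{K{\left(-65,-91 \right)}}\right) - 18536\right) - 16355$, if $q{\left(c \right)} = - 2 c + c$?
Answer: $- \frac{53484937633}{1536990} \approx -34799.0$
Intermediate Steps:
$q{\left(c \right)} = - c$
$K{\left(k,U \right)} = 2 U$
$\left(\left(\frac{q{\left(-88 \right)}}{-16890} - \frac{16837}{K{\left(-65,-91 \right)}}\right) - 18536\right) - 16355 = \left(\left(\frac{\left(-1\right) \left(-88\right)}{-16890} - \frac{16837}{2 \left(-91\right)}\right) - 18536\right) - 16355 = \left(\left(88 \left(- \frac{1}{16890}\right) - \frac{16837}{-182}\right) - 18536\right) - 16355 = \left(\left(- \frac{44}{8445} - - \frac{16837}{182}\right) - 18536\right) - 16355 = \left(\left(- \frac{44}{8445} + \frac{16837}{182}\right) - 18536\right) - 16355 = \left(\frac{142180457}{1536990} - 18536\right) - 16355 = - \frac{28347466183}{1536990} - 16355 = - \frac{53484937633}{1536990}$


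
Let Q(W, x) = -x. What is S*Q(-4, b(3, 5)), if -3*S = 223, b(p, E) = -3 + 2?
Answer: -223/3 ≈ -74.333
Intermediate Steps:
b(p, E) = -1
S = -223/3 (S = -1/3*223 = -223/3 ≈ -74.333)
S*Q(-4, b(3, 5)) = -(-223)*(-1)/3 = -223/3*1 = -223/3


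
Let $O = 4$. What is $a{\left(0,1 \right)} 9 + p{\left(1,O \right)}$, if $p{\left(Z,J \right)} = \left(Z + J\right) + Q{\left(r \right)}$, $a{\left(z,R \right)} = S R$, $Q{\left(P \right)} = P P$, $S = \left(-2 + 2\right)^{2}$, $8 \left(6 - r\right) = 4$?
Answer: $\frac{141}{4} \approx 35.25$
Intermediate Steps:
$r = \frac{11}{2}$ ($r = 6 - \frac{1}{2} = \frac{11}{2} \approx 5.5$)
$S = 0$ ($S = 0^{2} = 0$)
$Q{\left(P \right)} = P^{2}$
$a{\left(z,R \right)} = 0$ ($a{\left(z,R \right)} = 0 R = 0$)
$p{\left(Z,J \right)} = \frac{121}{4} + J + Z$ ($p{\left(Z,J \right)} = \left(Z + J\right) + \left(\frac{11}{2}\right)^{2} = \left(J + Z\right) + \frac{121}{4} = \frac{121}{4} + J + Z$)
$a{\left(0,1 \right)} 9 + p{\left(1,O \right)} = 0 \cdot 9 + \left(\frac{121}{4} + 4 + 1\right) = 0 + \frac{141}{4} = \frac{141}{4}$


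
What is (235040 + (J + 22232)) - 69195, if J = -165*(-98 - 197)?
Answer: 236752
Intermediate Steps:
J = 48675 (J = -165*(-295) = 48675)
(235040 + (J + 22232)) - 69195 = (235040 + (48675 + 22232)) - 69195 = (235040 + 70907) - 69195 = 305947 - 69195 = 236752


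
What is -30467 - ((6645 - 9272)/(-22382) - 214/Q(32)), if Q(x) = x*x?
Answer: -174569047939/5729792 ≈ -30467.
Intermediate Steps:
Q(x) = x²
-30467 - ((6645 - 9272)/(-22382) - 214/Q(32)) = -30467 - ((6645 - 9272)/(-22382) - 214/(32²)) = -30467 - (-2627*(-1/22382) - 214/1024) = -30467 - (2627/22382 - 214*1/1024) = -30467 - (2627/22382 - 107/512) = -30467 - 1*(-524925/5729792) = -30467 + 524925/5729792 = -174569047939/5729792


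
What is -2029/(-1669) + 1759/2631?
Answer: 8274070/4391139 ≈ 1.8843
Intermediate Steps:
-2029/(-1669) + 1759/2631 = -2029*(-1/1669) + 1759*(1/2631) = 2029/1669 + 1759/2631 = 8274070/4391139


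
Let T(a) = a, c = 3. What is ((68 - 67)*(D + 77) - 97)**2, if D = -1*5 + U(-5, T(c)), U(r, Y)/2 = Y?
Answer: 361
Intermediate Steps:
U(r, Y) = 2*Y
D = 1 (D = -1*5 + 2*3 = -5 + 6 = 1)
((68 - 67)*(D + 77) - 97)**2 = ((68 - 67)*(1 + 77) - 97)**2 = (1*78 - 97)**2 = (78 - 97)**2 = (-19)**2 = 361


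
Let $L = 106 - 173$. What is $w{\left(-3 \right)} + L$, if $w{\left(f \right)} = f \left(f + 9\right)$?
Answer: $-85$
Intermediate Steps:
$w{\left(f \right)} = f \left(9 + f\right)$
$L = -67$
$w{\left(-3 \right)} + L = - 3 \left(9 - 3\right) - 67 = \left(-3\right) 6 - 67 = -18 - 67 = -85$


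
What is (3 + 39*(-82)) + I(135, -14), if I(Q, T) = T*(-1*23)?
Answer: -2873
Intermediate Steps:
I(Q, T) = -23*T (I(Q, T) = T*(-23) = -23*T)
(3 + 39*(-82)) + I(135, -14) = (3 + 39*(-82)) - 23*(-14) = (3 - 3198) + 322 = -3195 + 322 = -2873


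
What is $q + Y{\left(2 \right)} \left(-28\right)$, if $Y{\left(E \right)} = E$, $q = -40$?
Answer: $-96$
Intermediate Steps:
$q + Y{\left(2 \right)} \left(-28\right) = -40 + 2 \left(-28\right) = -40 - 56 = -96$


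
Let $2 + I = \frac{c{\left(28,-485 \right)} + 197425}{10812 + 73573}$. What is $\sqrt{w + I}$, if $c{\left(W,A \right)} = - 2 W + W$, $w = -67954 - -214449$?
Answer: $\frac{3 \sqrt{115907571834530}}{84385} \approx 382.75$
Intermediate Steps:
$w = 146495$ ($w = -67954 + 214449 = 146495$)
$c{\left(W,A \right)} = - W$
$I = \frac{28627}{84385}$ ($I = -2 + \frac{\left(-1\right) 28 + 197425}{10812 + 73573} = -2 + \frac{-28 + 197425}{84385} = -2 + 197397 \cdot \frac{1}{84385} = -2 + \frac{197397}{84385} = \frac{28627}{84385} \approx 0.33924$)
$\sqrt{w + I} = \sqrt{146495 + \frac{28627}{84385}} = \sqrt{\frac{12362009202}{84385}} = \frac{3 \sqrt{115907571834530}}{84385}$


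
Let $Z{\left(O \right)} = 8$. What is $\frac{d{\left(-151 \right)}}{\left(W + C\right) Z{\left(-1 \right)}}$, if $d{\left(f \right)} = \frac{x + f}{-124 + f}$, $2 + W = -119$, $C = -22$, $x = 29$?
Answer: $- \frac{61}{157300} \approx -0.00038779$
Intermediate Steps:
$W = -121$ ($W = -2 - 119 = -121$)
$d{\left(f \right)} = \frac{29 + f}{-124 + f}$
$\frac{d{\left(-151 \right)}}{\left(W + C\right) Z{\left(-1 \right)}} = \frac{\frac{1}{-124 - 151} \left(29 - 151\right)}{\left(-121 - 22\right) 8} = \frac{\frac{1}{-275} \left(-122\right)}{\left(-143\right) 8} = \frac{\left(- \frac{1}{275}\right) \left(-122\right)}{-1144} = \frac{122}{275} \left(- \frac{1}{1144}\right) = - \frac{61}{157300}$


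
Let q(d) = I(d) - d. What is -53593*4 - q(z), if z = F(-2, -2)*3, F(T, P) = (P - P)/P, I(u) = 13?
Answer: -214385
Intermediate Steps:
F(T, P) = 0 (F(T, P) = 0/P = 0)
z = 0 (z = 0*3 = 0)
q(d) = 13 - d
-53593*4 - q(z) = -53593*4 - (13 - 1*0) = -214372 - (13 + 0) = -214372 - 1*13 = -214372 - 13 = -214385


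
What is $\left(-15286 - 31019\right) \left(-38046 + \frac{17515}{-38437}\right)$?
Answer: $\frac{9673720546455}{5491} \approx 1.7617 \cdot 10^{9}$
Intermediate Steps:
$\left(-15286 - 31019\right) \left(-38046 + \frac{17515}{-38437}\right) = - 46305 \left(-38046 + 17515 \left(- \frac{1}{38437}\right)\right) = - 46305 \left(-38046 - \frac{17515}{38437}\right) = \left(-46305\right) \left(- \frac{1462391617}{38437}\right) = \frac{9673720546455}{5491}$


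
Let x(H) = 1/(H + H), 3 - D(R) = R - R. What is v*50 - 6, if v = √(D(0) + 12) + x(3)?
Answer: 7/3 + 50*√15 ≈ 195.98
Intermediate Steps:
D(R) = 3 (D(R) = 3 - (R - R) = 3 - 1*0 = 3 + 0 = 3)
x(H) = 1/(2*H)
v = ⅙ + √15 (v = √(3 + 12) + (½)/3 = √15 + (½)*(⅓) = √15 + ⅙ = ⅙ + √15 ≈ 4.0396)
v*50 - 6 = (⅙ + √15)*50 - 6 = (25/3 + 50*√15) - 6 = 7/3 + 50*√15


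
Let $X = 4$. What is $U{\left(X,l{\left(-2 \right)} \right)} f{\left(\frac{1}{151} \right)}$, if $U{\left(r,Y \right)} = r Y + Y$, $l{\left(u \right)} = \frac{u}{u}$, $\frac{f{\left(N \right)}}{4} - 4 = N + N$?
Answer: $\frac{12120}{151} \approx 80.265$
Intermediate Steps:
$f{\left(N \right)} = 16 + 8 N$ ($f{\left(N \right)} = 16 + 4 \left(N + N\right) = 16 + 4 \cdot 2 N = 16 + 8 N$)
$l{\left(u \right)} = 1$
$U{\left(r,Y \right)} = Y + Y r$ ($U{\left(r,Y \right)} = Y r + Y = Y + Y r$)
$U{\left(X,l{\left(-2 \right)} \right)} f{\left(\frac{1}{151} \right)} = 1 \left(1 + 4\right) \left(16 + \frac{8}{151}\right) = 1 \cdot 5 \left(16 + 8 \cdot \frac{1}{151}\right) = 5 \left(16 + \frac{8}{151}\right) = 5 \cdot \frac{2424}{151} = \frac{12120}{151}$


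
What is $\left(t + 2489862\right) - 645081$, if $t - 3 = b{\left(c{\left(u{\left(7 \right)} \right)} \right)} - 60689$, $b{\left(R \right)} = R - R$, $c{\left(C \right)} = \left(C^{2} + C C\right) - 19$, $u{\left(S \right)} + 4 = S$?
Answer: $1784095$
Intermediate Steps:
$u{\left(S \right)} = -4 + S$
$c{\left(C \right)} = -19 + 2 C^{2}$ ($c{\left(C \right)} = \left(C^{2} + C^{2}\right) - 19 = 2 C^{2} - 19 = -19 + 2 C^{2}$)
$b{\left(R \right)} = 0$
$t = -60686$ ($t = 3 + \left(0 - 60689\right) = 3 - 60689 = -60686$)
$\left(t + 2489862\right) - 645081 = \left(-60686 + 2489862\right) - 645081 = 2429176 - 645081 = 1784095$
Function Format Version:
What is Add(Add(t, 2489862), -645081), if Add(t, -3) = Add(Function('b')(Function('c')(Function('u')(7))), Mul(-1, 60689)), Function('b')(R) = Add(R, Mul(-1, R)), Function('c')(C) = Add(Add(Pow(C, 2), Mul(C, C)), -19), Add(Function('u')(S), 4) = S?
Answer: 1784095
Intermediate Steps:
Function('u')(S) = Add(-4, S)
Function('c')(C) = Add(-19, Mul(2, Pow(C, 2))) (Function('c')(C) = Add(Add(Pow(C, 2), Pow(C, 2)), -19) = Add(Mul(2, Pow(C, 2)), -19) = Add(-19, Mul(2, Pow(C, 2))))
Function('b')(R) = 0
t = -60686 (t = Add(3, Add(0, Mul(-1, 60689))) = Add(3, Add(0, -60689)) = Add(3, -60689) = -60686)
Add(Add(t, 2489862), -645081) = Add(Add(-60686, 2489862), -645081) = Add(2429176, -645081) = 1784095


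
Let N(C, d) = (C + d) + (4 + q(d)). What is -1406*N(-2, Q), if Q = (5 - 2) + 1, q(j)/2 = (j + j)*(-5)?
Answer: 104044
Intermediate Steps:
q(j) = -20*j (q(j) = 2*((j + j)*(-5)) = 2*((2*j)*(-5)) = 2*(-10*j) = -20*j)
Q = 4 (Q = 3 + 1 = 4)
N(C, d) = 4 + C - 19*d (N(C, d) = (C + d) + (4 - 20*d) = 4 + C - 19*d)
-1406*N(-2, Q) = -1406/(1/(4 - 2 - 19*4)) = -1406/(1/(4 - 2 - 76)) = -1406/(1/(-74)) = -1406/(-1/74) = -1406*(-74) = 104044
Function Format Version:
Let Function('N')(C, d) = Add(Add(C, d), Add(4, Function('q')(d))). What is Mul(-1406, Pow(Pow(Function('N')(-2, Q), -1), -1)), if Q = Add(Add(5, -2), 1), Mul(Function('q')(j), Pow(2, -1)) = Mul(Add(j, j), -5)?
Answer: 104044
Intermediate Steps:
Function('q')(j) = Mul(-20, j) (Function('q')(j) = Mul(2, Mul(Add(j, j), -5)) = Mul(2, Mul(Mul(2, j), -5)) = Mul(2, Mul(-10, j)) = Mul(-20, j))
Q = 4 (Q = Add(3, 1) = 4)
Function('N')(C, d) = Add(4, C, Mul(-19, d)) (Function('N')(C, d) = Add(Add(C, d), Add(4, Mul(-20, d))) = Add(4, C, Mul(-19, d)))
Mul(-1406, Pow(Pow(Function('N')(-2, Q), -1), -1)) = Mul(-1406, Pow(Pow(Add(4, -2, Mul(-19, 4)), -1), -1)) = Mul(-1406, Pow(Pow(Add(4, -2, -76), -1), -1)) = Mul(-1406, Pow(Pow(-74, -1), -1)) = Mul(-1406, Pow(Rational(-1, 74), -1)) = Mul(-1406, -74) = 104044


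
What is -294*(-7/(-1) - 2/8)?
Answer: -3969/2 ≈ -1984.5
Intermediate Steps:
-294*(-7/(-1) - 2/8) = -294*(-7*(-1) - 2*1/8) = -294*(7 - 1/4) = -294*27/4 = -3969/2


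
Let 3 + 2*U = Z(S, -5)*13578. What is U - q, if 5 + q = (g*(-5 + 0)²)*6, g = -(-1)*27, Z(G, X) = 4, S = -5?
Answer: 46219/2 ≈ 23110.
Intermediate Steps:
g = 27 (g = -1*(-27) = 27)
U = 54309/2 (U = -3/2 + (4*13578)/2 = -3/2 + (½)*54312 = -3/2 + 27156 = 54309/2 ≈ 27155.)
q = 4045 (q = -5 + (27*(-5 + 0)²)*6 = -5 + (27*(-5)²)*6 = -5 + (27*25)*6 = -5 + 675*6 = -5 + 4050 = 4045)
U - q = 54309/2 - 1*4045 = 54309/2 - 4045 = 46219/2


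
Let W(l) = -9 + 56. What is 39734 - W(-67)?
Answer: 39687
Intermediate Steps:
W(l) = 47
39734 - W(-67) = 39734 - 1*47 = 39734 - 47 = 39687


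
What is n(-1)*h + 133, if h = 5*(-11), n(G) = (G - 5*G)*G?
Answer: 353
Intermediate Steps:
n(G) = -4*G**2 (n(G) = (-4*G)*G = -4*G**2)
h = -55
n(-1)*h + 133 = -4*(-1)**2*(-55) + 133 = -4*1*(-55) + 133 = -4*(-55) + 133 = 220 + 133 = 353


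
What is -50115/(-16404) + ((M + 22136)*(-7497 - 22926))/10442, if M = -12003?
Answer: -842740075301/28548428 ≈ -29520.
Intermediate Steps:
-50115/(-16404) + ((M + 22136)*(-7497 - 22926))/10442 = -50115/(-16404) + ((-12003 + 22136)*(-7497 - 22926))/10442 = -50115*(-1/16404) + (10133*(-30423))*(1/10442) = 16705/5468 - 308276259*1/10442 = 16705/5468 - 308276259/10442 = -842740075301/28548428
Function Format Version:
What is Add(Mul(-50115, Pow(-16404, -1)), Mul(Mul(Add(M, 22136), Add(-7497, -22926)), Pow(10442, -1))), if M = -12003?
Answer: Rational(-842740075301, 28548428) ≈ -29520.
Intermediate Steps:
Add(Mul(-50115, Pow(-16404, -1)), Mul(Mul(Add(M, 22136), Add(-7497, -22926)), Pow(10442, -1))) = Add(Mul(-50115, Pow(-16404, -1)), Mul(Mul(Add(-12003, 22136), Add(-7497, -22926)), Pow(10442, -1))) = Add(Mul(-50115, Rational(-1, 16404)), Mul(Mul(10133, -30423), Rational(1, 10442))) = Add(Rational(16705, 5468), Mul(-308276259, Rational(1, 10442))) = Add(Rational(16705, 5468), Rational(-308276259, 10442)) = Rational(-842740075301, 28548428)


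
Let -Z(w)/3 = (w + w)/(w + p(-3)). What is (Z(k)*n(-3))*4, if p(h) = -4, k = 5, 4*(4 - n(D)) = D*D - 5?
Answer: -360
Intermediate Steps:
n(D) = 21/4 - D²/4 (n(D) = 4 - (D*D - 5)/4 = 4 - (D² - 5)/4 = 4 - (-5 + D²)/4 = 4 + (5/4 - D²/4) = 21/4 - D²/4)
Z(w) = -6*w/(-4 + w) (Z(w) = -3*(w + w)/(w - 4) = -3*2*w/(-4 + w) = -6*w/(-4 + w))
(Z(k)*n(-3))*4 = ((-6*5/(-4 + 5))*(21/4 - ¼*(-3)²))*4 = ((-6*5/1)*(21/4 - ¼*9))*4 = ((-6*5*1)*(21/4 - 9/4))*4 = -30*3*4 = -90*4 = -360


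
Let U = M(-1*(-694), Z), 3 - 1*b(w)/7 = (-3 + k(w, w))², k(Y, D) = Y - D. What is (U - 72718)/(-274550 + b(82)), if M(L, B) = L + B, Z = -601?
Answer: 72625/274592 ≈ 0.26448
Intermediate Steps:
b(w) = -42 (b(w) = 21 - 7*(-3 + (w - w))² = 21 - 7*(-3 + 0)² = 21 - 7*(-3)² = 21 - 7*9 = 21 - 63 = -42)
M(L, B) = B + L
U = 93 (U = -601 - 1*(-694) = -601 + 694 = 93)
(U - 72718)/(-274550 + b(82)) = (93 - 72718)/(-274550 - 42) = -72625/(-274592) = -72625*(-1/274592) = 72625/274592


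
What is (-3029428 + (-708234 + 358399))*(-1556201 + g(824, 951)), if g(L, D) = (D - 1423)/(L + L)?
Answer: 1083315566108295/206 ≈ 5.2588e+12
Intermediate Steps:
g(L, D) = (-1423 + D)/(2*L) (g(L, D) = (-1423 + D)/((2*L)) = (-1423 + D)*(1/(2*L)) = (-1423 + D)/(2*L))
(-3029428 + (-708234 + 358399))*(-1556201 + g(824, 951)) = (-3029428 + (-708234 + 358399))*(-1556201 + (1/2)*(-1423 + 951)/824) = (-3029428 - 349835)*(-1556201 + (1/2)*(1/824)*(-472)) = -3379263*(-1556201 - 59/206) = -3379263*(-320577465/206) = 1083315566108295/206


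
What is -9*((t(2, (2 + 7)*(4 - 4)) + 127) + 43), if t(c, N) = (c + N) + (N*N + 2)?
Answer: -1566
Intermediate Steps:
t(c, N) = 2 + N + c + N² (t(c, N) = (N + c) + (N² + 2) = (N + c) + (2 + N²) = 2 + N + c + N²)
-9*((t(2, (2 + 7)*(4 - 4)) + 127) + 43) = -9*(((2 + (2 + 7)*(4 - 4) + 2 + ((2 + 7)*(4 - 4))²) + 127) + 43) = -9*(((2 + 9*0 + 2 + (9*0)²) + 127) + 43) = -9*(((2 + 0 + 2 + 0²) + 127) + 43) = -9*(((2 + 0 + 2 + 0) + 127) + 43) = -9*((4 + 127) + 43) = -9*(131 + 43) = -9*174 = -1566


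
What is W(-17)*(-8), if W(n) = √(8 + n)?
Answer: -24*I ≈ -24.0*I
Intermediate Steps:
W(-17)*(-8) = √(8 - 17)*(-8) = √(-9)*(-8) = (3*I)*(-8) = -24*I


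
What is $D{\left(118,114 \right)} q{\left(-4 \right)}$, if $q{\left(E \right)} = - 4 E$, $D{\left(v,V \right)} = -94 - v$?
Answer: $-3392$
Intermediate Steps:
$D{\left(118,114 \right)} q{\left(-4 \right)} = \left(-94 - 118\right) \left(\left(-4\right) \left(-4\right)\right) = \left(-94 - 118\right) 16 = \left(-212\right) 16 = -3392$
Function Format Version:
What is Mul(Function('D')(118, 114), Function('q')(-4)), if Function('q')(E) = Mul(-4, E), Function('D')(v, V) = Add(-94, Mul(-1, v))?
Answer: -3392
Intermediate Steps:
Mul(Function('D')(118, 114), Function('q')(-4)) = Mul(Add(-94, Mul(-1, 118)), Mul(-4, -4)) = Mul(Add(-94, -118), 16) = Mul(-212, 16) = -3392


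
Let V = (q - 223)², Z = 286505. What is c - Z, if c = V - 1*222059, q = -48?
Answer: -435123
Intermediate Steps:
V = 73441 (V = (-48 - 223)² = (-271)² = 73441)
c = -148618 (c = 73441 - 1*222059 = 73441 - 222059 = -148618)
c - Z = -148618 - 1*286505 = -148618 - 286505 = -435123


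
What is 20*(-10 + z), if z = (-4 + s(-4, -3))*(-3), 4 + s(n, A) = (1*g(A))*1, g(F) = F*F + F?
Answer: -80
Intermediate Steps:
g(F) = F + F² (g(F) = F² + F = F + F²)
s(n, A) = -4 + A*(1 + A) (s(n, A) = -4 + (1*(A*(1 + A)))*1 = -4 + (A*(1 + A))*1 = -4 + A*(1 + A))
z = 6 (z = (-4 + (-4 - 3*(1 - 3)))*(-3) = (-4 + (-4 - 3*(-2)))*(-3) = (-4 + (-4 + 6))*(-3) = (-4 + 2)*(-3) = -2*(-3) = 6)
20*(-10 + z) = 20*(-10 + 6) = 20*(-4) = -80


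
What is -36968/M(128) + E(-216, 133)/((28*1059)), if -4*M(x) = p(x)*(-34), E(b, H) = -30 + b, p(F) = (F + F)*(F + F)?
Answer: -12845947/172060672 ≈ -0.074659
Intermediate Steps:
p(F) = 4*F² (p(F) = (2*F)*(2*F) = 4*F²)
M(x) = 34*x² (M(x) = -4*x²*(-34)/4 = -(-34)*x² = 34*x²)
-36968/M(128) + E(-216, 133)/((28*1059)) = -36968/(34*128²) + (-30 - 216)/((28*1059)) = -36968/(34*16384) - 246/29652 = -36968/557056 - 246*1/29652 = -36968*1/557056 - 41/4942 = -4621/69632 - 41/4942 = -12845947/172060672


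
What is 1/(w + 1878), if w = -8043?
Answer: -1/6165 ≈ -0.00016221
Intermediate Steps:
1/(w + 1878) = 1/(-8043 + 1878) = 1/(-6165) = -1/6165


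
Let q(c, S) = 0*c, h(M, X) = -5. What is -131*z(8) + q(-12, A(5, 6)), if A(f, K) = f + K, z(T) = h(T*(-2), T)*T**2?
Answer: 41920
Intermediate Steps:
z(T) = -5*T**2
A(f, K) = K + f
q(c, S) = 0
-131*z(8) + q(-12, A(5, 6)) = -(-655)*8**2 + 0 = -(-655)*64 + 0 = -131*(-320) + 0 = 41920 + 0 = 41920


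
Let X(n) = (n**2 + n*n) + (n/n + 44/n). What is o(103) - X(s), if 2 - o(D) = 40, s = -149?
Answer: -6621665/149 ≈ -44441.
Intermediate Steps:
o(D) = -38 (o(D) = 2 - 1*40 = 2 - 40 = -38)
X(n) = 1 + 2*n**2 + 44/n (X(n) = (n**2 + n**2) + (1 + 44/n) = 2*n**2 + (1 + 44/n) = 1 + 2*n**2 + 44/n)
o(103) - X(s) = -38 - (44 - 149 + 2*(-149)**3)/(-149) = -38 - (-1)*(44 - 149 + 2*(-3307949))/149 = -38 - (-1)*(44 - 149 - 6615898)/149 = -38 - (-1)*(-6616003)/149 = -38 - 1*6616003/149 = -38 - 6616003/149 = -6621665/149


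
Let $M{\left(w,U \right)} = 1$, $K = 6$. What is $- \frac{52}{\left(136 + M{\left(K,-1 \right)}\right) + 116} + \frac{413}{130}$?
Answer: $\frac{97729}{32890} \approx 2.9714$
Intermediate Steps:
$- \frac{52}{\left(136 + M{\left(K,-1 \right)}\right) + 116} + \frac{413}{130} = - \frac{52}{\left(136 + 1\right) + 116} + \frac{413}{130} = - \frac{52}{137 + 116} + 413 \cdot \frac{1}{130} = - \frac{52}{253} + \frac{413}{130} = \frac{97729}{32890}$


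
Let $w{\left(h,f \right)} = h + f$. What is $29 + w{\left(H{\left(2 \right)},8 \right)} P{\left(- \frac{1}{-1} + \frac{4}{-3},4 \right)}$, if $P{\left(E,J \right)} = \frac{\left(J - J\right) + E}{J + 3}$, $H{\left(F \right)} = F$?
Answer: $\frac{599}{21} \approx 28.524$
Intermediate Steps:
$w{\left(h,f \right)} = f + h$
$P{\left(E,J \right)} = \frac{E}{3 + J}$ ($P{\left(E,J \right)} = \frac{0 + E}{3 + J} = \frac{E}{3 + J}$)
$29 + w{\left(H{\left(2 \right)},8 \right)} P{\left(- \frac{1}{-1} + \frac{4}{-3},4 \right)} = 29 + \left(8 + 2\right) \frac{- \frac{1}{-1} + \frac{4}{-3}}{3 + 4} = 29 + 10 \frac{\left(-1\right) \left(-1\right) + 4 \left(- \frac{1}{3}\right)}{7} = 29 + 10 \left(1 - \frac{4}{3}\right) \frac{1}{7} = 29 + 10 \left(\left(- \frac{1}{3}\right) \frac{1}{7}\right) = 29 + 10 \left(- \frac{1}{21}\right) = 29 - \frac{10}{21} = \frac{599}{21}$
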